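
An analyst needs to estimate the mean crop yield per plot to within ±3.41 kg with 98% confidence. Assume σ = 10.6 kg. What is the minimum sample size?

53

For a mean, the margin of error is E = z·σ/√n, so n = (zσ/E)².
At 98% confidence, z = 2.326.
n = (2.326 × 10.6 / 3.41)² = 52.28
Round up: n = 53.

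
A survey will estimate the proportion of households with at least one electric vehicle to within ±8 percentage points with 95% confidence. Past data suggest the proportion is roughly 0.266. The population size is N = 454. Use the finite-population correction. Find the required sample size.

94

For a proportion with margin E = 0.08 at 95% confidence, z = 1.960.
n = p̂(1−p̂)(z/E)² = 0.266 × 0.734 × (1.960/0.08)² = 117.20 — call this n₀.
Finite-population correction with N = 454: n = n₀ / (1 + (n₀−1)/N) = 117.20 / 1.256 = 93.31
Round up: n = 94.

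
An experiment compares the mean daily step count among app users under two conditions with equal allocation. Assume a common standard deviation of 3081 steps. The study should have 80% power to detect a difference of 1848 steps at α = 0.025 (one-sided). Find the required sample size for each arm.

For two equal groups, n per group = 2·((z_α + z_β)·σ/δ)².
z_α = 1.960; z_β = 0.842 (power 80%).
n = 2 × (2.802 × 3081 / 1848)² = 2 × 21.82 = 43.64
Round up: n = 44 per group.

44 per group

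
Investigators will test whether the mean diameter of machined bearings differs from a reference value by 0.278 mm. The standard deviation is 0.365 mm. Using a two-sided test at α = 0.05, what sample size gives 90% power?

19

For a one-sample z-test, n = ((z_{α/2} + z_β)·σ/δ)².
z_{α/2} = 1.960 (two-sided α = 0.05); z_β = 1.282 (power 90% → β = 0.1).
n = (3.242 × 0.365 / 0.278)² = 18.12
Round up: n = 19.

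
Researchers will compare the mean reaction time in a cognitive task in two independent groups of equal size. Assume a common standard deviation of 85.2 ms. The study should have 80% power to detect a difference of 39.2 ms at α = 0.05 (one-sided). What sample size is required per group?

59 per group

For two equal groups, n per group = 2·((z_α + z_β)·σ/δ)².
z_α = 1.645; z_β = 0.842 (power 80%).
n = 2 × (2.487 × 85.2 / 39.2)² = 2 × 29.22 = 58.44
Round up: n = 59 per group.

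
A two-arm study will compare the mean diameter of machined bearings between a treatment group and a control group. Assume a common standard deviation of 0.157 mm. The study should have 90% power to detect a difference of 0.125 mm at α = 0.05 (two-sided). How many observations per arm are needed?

For two equal groups, n per group = 2·((z_{α/2} + z_β)·σ/δ)².
z_{α/2} = 1.960; z_β = 1.282 (power 90%).
n = 2 × (3.242 × 0.157 / 0.125)² = 2 × 16.58 = 33.16
Round up: n = 34 per group.

34 per group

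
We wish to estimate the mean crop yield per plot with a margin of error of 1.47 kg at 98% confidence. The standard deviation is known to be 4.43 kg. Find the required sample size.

For a mean, the margin of error is E = z·σ/√n, so n = (zσ/E)².
At 98% confidence, z = 2.326.
n = (2.326 × 4.43 / 1.47)² = 49.14
Round up: n = 50.

50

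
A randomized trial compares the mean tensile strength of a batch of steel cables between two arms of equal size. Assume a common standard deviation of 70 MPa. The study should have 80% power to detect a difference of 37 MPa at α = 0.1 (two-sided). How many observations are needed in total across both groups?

For two equal groups, n per group = 2·((z_{α/2} + z_β)·σ/δ)².
z_{α/2} = 1.645; z_β = 0.842 (power 80%).
n = 2 × (2.487 × 70 / 37)² = 2 × 22.14 = 44.28
Round up: n = 45 per group.
Total across both groups: 2 × 45 = 90.

90 total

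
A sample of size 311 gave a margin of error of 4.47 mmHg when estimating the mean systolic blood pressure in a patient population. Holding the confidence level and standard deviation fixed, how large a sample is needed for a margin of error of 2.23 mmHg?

1250

Margin of error scales as 1/√n, so n₂ = n₁·(E₁/E₂)².
n₂ = 311 × (4.47/2.23)² = 311 × 4.018 = 1249.60
Round up: n₂ = 1250.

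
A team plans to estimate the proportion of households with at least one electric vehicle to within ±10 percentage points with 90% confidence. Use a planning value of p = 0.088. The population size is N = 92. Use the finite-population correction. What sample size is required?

18

For a proportion with margin E = 0.1 at 90% confidence, z = 1.645.
n = p̂(1−p̂)(z/E)² = 0.088 × 0.912 × (1.645/0.1)² = 21.72 — call this n₀.
Finite-population correction with N = 92: n = n₀ / (1 + (n₀−1)/N) = 21.72 / 1.225 = 17.73
Round up: n = 18.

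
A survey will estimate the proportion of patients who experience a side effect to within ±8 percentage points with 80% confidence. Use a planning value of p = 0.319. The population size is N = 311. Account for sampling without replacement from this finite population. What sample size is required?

For a proportion with margin E = 0.08 at 80% confidence, z = 1.282.
n = p̂(1−p̂)(z/E)² = 0.319 × 0.681 × (1.282/0.08)² = 55.79 — call this n₀.
Finite-population correction with N = 311: n = n₀ / (1 + (n₀−1)/N) = 55.79 / 1.176 = 47.44
Round up: n = 48.

48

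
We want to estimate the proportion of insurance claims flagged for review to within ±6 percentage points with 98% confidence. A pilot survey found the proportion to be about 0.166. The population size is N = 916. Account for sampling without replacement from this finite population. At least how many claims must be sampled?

170

For a proportion with margin E = 0.06 at 98% confidence, z = 2.326.
n = p̂(1−p̂)(z/E)² = 0.166 × 0.834 × (2.326/0.06)² = 208.06 — call this n₀.
Finite-population correction with N = 916: n = n₀ / (1 + (n₀−1)/N) = 208.06 / 1.226 = 169.71
Round up: n = 170.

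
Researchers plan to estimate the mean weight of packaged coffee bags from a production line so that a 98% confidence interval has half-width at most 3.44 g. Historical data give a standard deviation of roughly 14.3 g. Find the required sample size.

For a mean, the margin of error is E = z·σ/√n, so n = (zσ/E)².
At 98% confidence, z = 2.326.
n = (2.326 × 14.3 / 3.44)² = 93.49
Round up: n = 94.

n = 94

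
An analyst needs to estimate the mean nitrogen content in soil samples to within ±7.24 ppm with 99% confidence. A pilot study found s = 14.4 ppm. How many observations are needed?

27

For a mean, the margin of error is E = z·σ/√n, so n = (zσ/E)².
At 99% confidence, z = 2.576.
n = (2.576 × 14.4 / 7.24)² = 26.25
Round up: n = 27.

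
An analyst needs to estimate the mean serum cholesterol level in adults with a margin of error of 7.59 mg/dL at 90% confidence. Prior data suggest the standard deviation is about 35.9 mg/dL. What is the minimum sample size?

For a mean, the margin of error is E = z·σ/√n, so n = (zσ/E)².
At 90% confidence, z = 1.645.
n = (1.645 × 35.9 / 7.59)² = 60.54
Round up: n = 61.

61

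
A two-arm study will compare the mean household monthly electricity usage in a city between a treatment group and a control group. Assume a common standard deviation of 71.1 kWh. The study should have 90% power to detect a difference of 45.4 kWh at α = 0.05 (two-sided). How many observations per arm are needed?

For two equal groups, n per group = 2·((z_{α/2} + z_β)·σ/δ)².
z_{α/2} = 1.960; z_β = 1.282 (power 90%).
n = 2 × (3.242 × 71.1 / 45.4)² = 2 × 25.78 = 51.56
Round up: n = 52 per group.

52 per group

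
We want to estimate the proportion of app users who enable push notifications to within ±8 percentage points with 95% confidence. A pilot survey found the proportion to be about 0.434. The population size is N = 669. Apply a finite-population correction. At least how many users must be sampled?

n = 121

For a proportion with margin E = 0.08 at 95% confidence, z = 1.960.
n = p̂(1−p̂)(z/E)² = 0.434 × 0.566 × (1.960/0.08)² = 147.45 — call this n₀.
Finite-population correction with N = 669: n = n₀ / (1 + (n₀−1)/N) = 147.45 / 1.219 = 120.96
Round up: n = 121.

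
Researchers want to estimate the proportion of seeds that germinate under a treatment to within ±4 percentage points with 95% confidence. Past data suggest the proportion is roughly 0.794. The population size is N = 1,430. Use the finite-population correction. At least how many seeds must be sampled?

For a proportion with margin E = 0.04 at 95% confidence, z = 1.960.
n = p̂(1−p̂)(z/E)² = 0.794 × 0.206 × (1.960/0.04)² = 392.72 — call this n₀.
Finite-population correction with N = 1,430: n = n₀ / (1 + (n₀−1)/N) = 392.72 / 1.274 = 308.26
Round up: n = 309.

n = 309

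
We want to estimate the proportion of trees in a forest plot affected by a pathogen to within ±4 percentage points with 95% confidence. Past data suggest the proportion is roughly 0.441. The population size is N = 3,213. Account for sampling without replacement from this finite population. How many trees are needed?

For a proportion with margin E = 0.04 at 95% confidence, z = 1.960.
n = p̂(1−p̂)(z/E)² = 0.441 × 0.559 × (1.960/0.04)² = 591.89 — call this n₀.
Finite-population correction with N = 3,213: n = n₀ / (1 + (n₀−1)/N) = 591.89 / 1.184 = 499.91
Round up: n = 500.

500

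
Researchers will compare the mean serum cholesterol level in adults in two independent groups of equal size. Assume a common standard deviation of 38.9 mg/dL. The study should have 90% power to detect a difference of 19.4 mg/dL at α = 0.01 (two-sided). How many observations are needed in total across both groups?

240 total

For two equal groups, n per group = 2·((z_{α/2} + z_β)·σ/δ)².
z_{α/2} = 2.576; z_β = 1.282 (power 90%).
n = 2 × (3.858 × 38.9 / 19.4)² = 2 × 59.84 = 119.68
Round up: n = 120 per group.
Total across both groups: 2 × 120 = 240.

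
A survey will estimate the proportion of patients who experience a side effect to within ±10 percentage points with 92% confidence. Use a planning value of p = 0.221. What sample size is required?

For a proportion with margin E = 0.1 at 92% confidence, z = 1.751.
n = p̂(1−p̂)(z/E)² = 0.221 × 0.779 × (1.751/0.1)² = 52.78
Round up: n = 53.

53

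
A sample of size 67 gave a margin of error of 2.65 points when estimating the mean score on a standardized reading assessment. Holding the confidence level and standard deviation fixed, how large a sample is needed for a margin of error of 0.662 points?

Margin of error scales as 1/√n, so n₂ = n₁·(E₁/E₂)².
n₂ = 67 × (2.65/0.662)² = 67 × 16.02 = 1073.34
Round up: n₂ = 1074.

n = 1074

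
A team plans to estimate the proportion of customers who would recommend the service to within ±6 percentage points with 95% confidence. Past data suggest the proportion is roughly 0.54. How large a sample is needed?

266

For a proportion with margin E = 0.06 at 95% confidence, z = 1.960.
n = p̂(1−p̂)(z/E)² = 0.54 × 0.46 × (1.960/0.06)² = 265.07
Round up: n = 266.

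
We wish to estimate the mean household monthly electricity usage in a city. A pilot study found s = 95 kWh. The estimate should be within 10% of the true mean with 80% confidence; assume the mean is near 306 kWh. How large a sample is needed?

For a mean, the margin of error is E = z·σ/√n, so n = (zσ/E)².
At 80% confidence, z = 1.282.
E = 10% of 306 = 30.6 kWh.
n = (1.282 × 95 / 30.6)² = 15.84
Round up: n = 16.

n = 16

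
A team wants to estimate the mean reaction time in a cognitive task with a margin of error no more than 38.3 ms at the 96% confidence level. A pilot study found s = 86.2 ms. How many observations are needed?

For a mean, the margin of error is E = z·σ/√n, so n = (zσ/E)².
At 96% confidence, z = 2.054.
n = (2.054 × 86.2 / 38.3)² = 21.37
Round up: n = 22.

n = 22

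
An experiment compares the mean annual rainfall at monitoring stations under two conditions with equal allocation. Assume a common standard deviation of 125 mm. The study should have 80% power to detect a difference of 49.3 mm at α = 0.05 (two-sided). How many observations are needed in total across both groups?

202 total

For two equal groups, n per group = 2·((z_{α/2} + z_β)·σ/δ)².
z_{α/2} = 1.960; z_β = 0.842 (power 80%).
n = 2 × (2.802 × 125 / 49.3)² = 2 × 50.47 = 100.94
Round up: n = 101 per group.
Total across both groups: 2 × 101 = 202.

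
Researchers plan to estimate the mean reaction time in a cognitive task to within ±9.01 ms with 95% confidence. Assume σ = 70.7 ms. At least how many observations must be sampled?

For a mean, the margin of error is E = z·σ/√n, so n = (zσ/E)².
At 95% confidence, z = 1.960.
n = (1.960 × 70.7 / 9.01)² = 236.54
Round up: n = 237.

237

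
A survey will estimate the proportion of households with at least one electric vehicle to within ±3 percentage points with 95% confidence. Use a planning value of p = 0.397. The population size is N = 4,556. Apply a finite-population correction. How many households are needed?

For a proportion with margin E = 0.03 at 95% confidence, z = 1.960.
n = p̂(1−p̂)(z/E)² = 0.397 × 0.603 × (1.960/0.03)² = 1021.83 — call this n₀.
Finite-population correction with N = 4,556: n = n₀ / (1 + (n₀−1)/N) = 1021.83 / 1.224 = 834.83
Round up: n = 835.

835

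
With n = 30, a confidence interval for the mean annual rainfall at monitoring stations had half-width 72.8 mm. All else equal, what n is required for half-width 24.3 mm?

270

Margin of error scales as 1/√n, so n₂ = n₁·(E₁/E₂)².
n₂ = 30 × (72.8/24.3)² = 30 × 8.975 = 269.25
Round up: n₂ = 270.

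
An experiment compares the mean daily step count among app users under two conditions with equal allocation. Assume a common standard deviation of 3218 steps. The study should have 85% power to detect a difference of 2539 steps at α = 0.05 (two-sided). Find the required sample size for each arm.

29 per group

For two equal groups, n per group = 2·((z_{α/2} + z_β)·σ/δ)².
z_{α/2} = 1.960; z_β = 1.036 (power 85%).
n = 2 × (2.996 × 3218 / 2539)² = 2 × 14.42 = 28.84
Round up: n = 29 per group.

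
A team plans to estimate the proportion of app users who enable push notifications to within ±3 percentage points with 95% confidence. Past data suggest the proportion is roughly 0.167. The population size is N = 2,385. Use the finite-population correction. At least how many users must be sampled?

For a proportion with margin E = 0.03 at 95% confidence, z = 1.960.
n = p̂(1−p̂)(z/E)² = 0.167 × 0.833 × (1.960/0.03)² = 593.79 — call this n₀.
Finite-population correction with N = 2,385: n = n₀ / (1 + (n₀−1)/N) = 593.79 / 1.249 = 475.41
Round up: n = 476.

476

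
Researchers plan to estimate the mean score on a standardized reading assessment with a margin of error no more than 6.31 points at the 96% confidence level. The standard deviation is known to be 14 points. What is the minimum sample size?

21

For a mean, the margin of error is E = z·σ/√n, so n = (zσ/E)².
At 96% confidence, z = 2.054.
n = (2.054 × 14 / 6.31)² = 20.77
Round up: n = 21.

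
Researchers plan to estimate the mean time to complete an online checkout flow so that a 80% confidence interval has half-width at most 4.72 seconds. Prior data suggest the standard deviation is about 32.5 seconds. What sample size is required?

78

For a mean, the margin of error is E = z·σ/√n, so n = (zσ/E)².
At 80% confidence, z = 1.282.
n = (1.282 × 32.5 / 4.72)² = 77.92
Round up: n = 78.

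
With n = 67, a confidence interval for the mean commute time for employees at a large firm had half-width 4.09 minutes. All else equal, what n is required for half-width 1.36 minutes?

n = 606

Margin of error scales as 1/√n, so n₂ = n₁·(E₁/E₂)².
n₂ = 67 × (4.09/1.36)² = 67 × 9.044 = 605.95
Round up: n₂ = 606.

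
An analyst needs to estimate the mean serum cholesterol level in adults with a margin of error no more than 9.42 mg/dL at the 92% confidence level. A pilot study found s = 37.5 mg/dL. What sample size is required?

n = 49

For a mean, the margin of error is E = z·σ/√n, so n = (zσ/E)².
At 92% confidence, z = 1.751.
n = (1.751 × 37.5 / 9.42)² = 48.59
Round up: n = 49.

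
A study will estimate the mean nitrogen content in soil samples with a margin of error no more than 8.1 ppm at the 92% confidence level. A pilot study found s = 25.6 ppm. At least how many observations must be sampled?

For a mean, the margin of error is E = z·σ/√n, so n = (zσ/E)².
At 92% confidence, z = 1.751.
n = (1.751 × 25.6 / 8.1)² = 30.63
Round up: n = 31.

31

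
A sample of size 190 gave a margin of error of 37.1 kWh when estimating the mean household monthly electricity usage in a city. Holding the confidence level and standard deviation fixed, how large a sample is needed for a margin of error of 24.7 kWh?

Margin of error scales as 1/√n, so n₂ = n₁·(E₁/E₂)².
n₂ = 190 × (37.1/24.7)² = 190 × 2.256 = 428.64
Round up: n₂ = 429.

429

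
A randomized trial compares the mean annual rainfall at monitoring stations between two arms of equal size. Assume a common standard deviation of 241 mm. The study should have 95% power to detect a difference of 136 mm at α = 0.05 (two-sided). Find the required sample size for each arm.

For two equal groups, n per group = 2·((z_{α/2} + z_β)·σ/δ)².
z_{α/2} = 1.960; z_β = 1.645 (power 95%).
n = 2 × (3.605 × 241 / 136)² = 2 × 40.81 = 81.62
Round up: n = 82 per group.

82 per group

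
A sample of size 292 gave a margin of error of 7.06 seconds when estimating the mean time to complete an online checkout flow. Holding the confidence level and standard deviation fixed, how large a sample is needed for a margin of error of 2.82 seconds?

1831

Margin of error scales as 1/√n, so n₂ = n₁·(E₁/E₂)².
n₂ = 292 × (7.06/2.82)² = 292 × 6.268 = 1830.26
Round up: n₂ = 1831.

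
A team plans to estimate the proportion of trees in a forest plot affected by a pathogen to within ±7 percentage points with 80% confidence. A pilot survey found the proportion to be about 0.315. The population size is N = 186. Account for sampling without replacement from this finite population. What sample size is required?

53

For a proportion with margin E = 0.07 at 80% confidence, z = 1.282.
n = p̂(1−p̂)(z/E)² = 0.315 × 0.685 × (1.282/0.07)² = 72.37 — call this n₀.
Finite-population correction with N = 186: n = n₀ / (1 + (n₀−1)/N) = 72.37 / 1.384 = 52.29
Round up: n = 53.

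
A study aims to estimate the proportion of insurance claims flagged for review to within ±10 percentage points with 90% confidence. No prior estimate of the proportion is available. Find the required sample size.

For a proportion with margin E = 0.1 at 90% confidence, z = 1.645.
With no prior estimate, use p = 0.5, which maximizes p(1−p) at 0.25.
n = 0.25 × (z/E)² = 0.25 × (1.645/0.1)² = 67.65
Round up: n = 68.

68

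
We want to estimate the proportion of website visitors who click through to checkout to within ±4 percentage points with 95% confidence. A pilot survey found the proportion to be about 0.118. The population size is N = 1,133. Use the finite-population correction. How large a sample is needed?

205

For a proportion with margin E = 0.04 at 95% confidence, z = 1.960.
n = p̂(1−p̂)(z/E)² = 0.118 × 0.882 × (1.960/0.04)² = 249.89 — call this n₀.
Finite-population correction with N = 1,133: n = n₀ / (1 + (n₀−1)/N) = 249.89 / 1.22 = 204.83
Round up: n = 205.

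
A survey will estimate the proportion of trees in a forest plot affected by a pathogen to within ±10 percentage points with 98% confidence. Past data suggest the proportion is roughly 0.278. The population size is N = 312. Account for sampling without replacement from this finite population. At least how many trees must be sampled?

81

For a proportion with margin E = 0.1 at 98% confidence, z = 2.326.
n = p̂(1−p̂)(z/E)² = 0.278 × 0.722 × (2.326/0.1)² = 108.59 — call this n₀.
Finite-population correction with N = 312: n = n₀ / (1 + (n₀−1)/N) = 108.59 / 1.345 = 80.74
Round up: n = 81.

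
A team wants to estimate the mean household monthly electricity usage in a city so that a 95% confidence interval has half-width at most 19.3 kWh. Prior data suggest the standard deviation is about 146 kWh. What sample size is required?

220

For a mean, the margin of error is E = z·σ/√n, so n = (zσ/E)².
At 95% confidence, z = 1.960.
n = (1.960 × 146 / 19.3)² = 219.84
Round up: n = 220.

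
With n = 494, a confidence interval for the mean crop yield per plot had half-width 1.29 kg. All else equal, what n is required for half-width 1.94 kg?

219

Margin of error scales as 1/√n, so n₂ = n₁·(E₁/E₂)².
n₂ = 494 × (1.29/1.94)² = 494 × 0.4422 = 218.45
Round up: n₂ = 219.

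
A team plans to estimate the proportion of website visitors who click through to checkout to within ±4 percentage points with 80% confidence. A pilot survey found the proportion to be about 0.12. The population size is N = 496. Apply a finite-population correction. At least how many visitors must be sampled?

n = 90

For a proportion with margin E = 0.04 at 80% confidence, z = 1.282.
n = p̂(1−p̂)(z/E)² = 0.12 × 0.88 × (1.282/0.04)² = 108.47 — call this n₀.
Finite-population correction with N = 496: n = n₀ / (1 + (n₀−1)/N) = 108.47 / 1.217 = 89.13
Round up: n = 90.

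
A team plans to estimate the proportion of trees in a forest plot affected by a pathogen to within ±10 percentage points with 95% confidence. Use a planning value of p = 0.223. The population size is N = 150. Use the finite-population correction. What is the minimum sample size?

47

For a proportion with margin E = 0.1 at 95% confidence, z = 1.960.
n = p̂(1−p̂)(z/E)² = 0.223 × 0.777 × (1.960/0.1)² = 66.56 — call this n₀.
Finite-population correction with N = 150: n = n₀ / (1 + (n₀−1)/N) = 66.56 / 1.437 = 46.32
Round up: n = 47.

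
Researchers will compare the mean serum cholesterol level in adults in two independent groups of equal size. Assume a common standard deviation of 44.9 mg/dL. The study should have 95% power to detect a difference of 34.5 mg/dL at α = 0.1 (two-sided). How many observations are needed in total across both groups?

For two equal groups, n per group = 2·((z_{α/2} + z_β)·σ/δ)².
z_{α/2} = 1.645; z_β = 1.645 (power 95%).
n = 2 × (3.290 × 44.9 / 34.5)² = 2 × 18.33 = 36.66
Round up: n = 37 per group.
Total across both groups: 2 × 37 = 74.

74 total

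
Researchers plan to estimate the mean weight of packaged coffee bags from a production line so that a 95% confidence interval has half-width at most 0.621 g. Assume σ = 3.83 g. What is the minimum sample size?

147

For a mean, the margin of error is E = z·σ/√n, so n = (zσ/E)².
At 95% confidence, z = 1.960.
n = (1.960 × 3.83 / 0.621)² = 146.13
Round up: n = 147.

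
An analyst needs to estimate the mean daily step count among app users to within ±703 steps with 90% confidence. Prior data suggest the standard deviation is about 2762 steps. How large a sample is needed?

For a mean, the margin of error is E = z·σ/√n, so n = (zσ/E)².
At 90% confidence, z = 1.645.
n = (1.645 × 2762 / 703)² = 41.77
Round up: n = 42.

42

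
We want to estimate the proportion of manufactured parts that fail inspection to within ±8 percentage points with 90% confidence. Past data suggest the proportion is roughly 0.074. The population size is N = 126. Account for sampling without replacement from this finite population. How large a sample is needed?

For a proportion with margin E = 0.08 at 90% confidence, z = 1.645.
n = p̂(1−p̂)(z/E)² = 0.074 × 0.926 × (1.645/0.08)² = 28.97 — call this n₀.
Finite-population correction with N = 126: n = n₀ / (1 + (n₀−1)/N) = 28.97 / 1.222 = 23.71
Round up: n = 24.

24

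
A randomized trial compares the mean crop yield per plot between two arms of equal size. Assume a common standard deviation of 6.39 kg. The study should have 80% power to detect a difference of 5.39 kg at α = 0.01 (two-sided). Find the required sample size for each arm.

For two equal groups, n per group = 2·((z_{α/2} + z_β)·σ/δ)².
z_{α/2} = 2.576; z_β = 0.842 (power 80%).
n = 2 × (3.418 × 6.39 / 5.39)² = 2 × 16.42 = 32.84
Round up: n = 33 per group.

33 per group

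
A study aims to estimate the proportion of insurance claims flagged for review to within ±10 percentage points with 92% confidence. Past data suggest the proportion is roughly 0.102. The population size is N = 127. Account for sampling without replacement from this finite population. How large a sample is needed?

For a proportion with margin E = 0.1 at 92% confidence, z = 1.751.
n = p̂(1−p̂)(z/E)² = 0.102 × 0.898 × (1.751/0.1)² = 28.08 — call this n₀.
Finite-population correction with N = 127: n = n₀ / (1 + (n₀−1)/N) = 28.08 / 1.213 = 23.15
Round up: n = 24.

24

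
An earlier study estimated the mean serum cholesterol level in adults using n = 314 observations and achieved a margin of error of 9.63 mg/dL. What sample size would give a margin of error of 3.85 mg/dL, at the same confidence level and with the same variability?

Margin of error scales as 1/√n, so n₂ = n₁·(E₁/E₂)².
n₂ = 314 × (9.63/3.85)² = 314 × 6.256 = 1964.38
Round up: n₂ = 1965.

1965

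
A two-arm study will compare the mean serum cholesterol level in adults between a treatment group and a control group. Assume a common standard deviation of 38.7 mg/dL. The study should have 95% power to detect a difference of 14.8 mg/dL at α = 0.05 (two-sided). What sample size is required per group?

178 per group

For two equal groups, n per group = 2·((z_{α/2} + z_β)·σ/δ)².
z_{α/2} = 1.960; z_β = 1.645 (power 95%).
n = 2 × (3.605 × 38.7 / 14.8)² = 2 × 88.86 = 177.72
Round up: n = 178 per group.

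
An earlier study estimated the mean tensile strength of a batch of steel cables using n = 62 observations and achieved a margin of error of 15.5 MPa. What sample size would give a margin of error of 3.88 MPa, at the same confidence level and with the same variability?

990

Margin of error scales as 1/√n, so n₂ = n₁·(E₁/E₂)².
n₂ = 62 × (15.5/3.88)² = 62 × 15.96 = 989.52
Round up: n₂ = 990.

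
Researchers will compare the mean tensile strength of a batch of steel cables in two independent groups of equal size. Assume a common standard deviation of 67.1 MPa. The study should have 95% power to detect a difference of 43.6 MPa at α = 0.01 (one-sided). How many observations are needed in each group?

For two equal groups, n per group = 2·((z_α + z_β)·σ/δ)².
z_α = 2.326; z_β = 1.645 (power 95%).
n = 2 × (3.971 × 67.1 / 43.6)² = 2 × 37.35 = 74.70
Round up: n = 75 per group.

75 per group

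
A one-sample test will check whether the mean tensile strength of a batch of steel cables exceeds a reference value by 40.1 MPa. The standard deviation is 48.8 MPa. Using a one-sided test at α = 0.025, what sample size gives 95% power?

For a one-sample z-test, n = ((z_α + z_β)·σ/δ)².
z_α = 1.960 (one-sided α = 0.025); z_β = 1.645 (power 95% → β = 0.05).
n = (3.605 × 48.8 / 40.1)² = 19.25
Round up: n = 20.

20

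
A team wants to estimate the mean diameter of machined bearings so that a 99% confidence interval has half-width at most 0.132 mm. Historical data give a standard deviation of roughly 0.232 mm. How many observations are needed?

n = 21

For a mean, the margin of error is E = z·σ/√n, so n = (zσ/E)².
At 99% confidence, z = 2.576.
n = (2.576 × 0.232 / 0.132)² = 20.50
Round up: n = 21.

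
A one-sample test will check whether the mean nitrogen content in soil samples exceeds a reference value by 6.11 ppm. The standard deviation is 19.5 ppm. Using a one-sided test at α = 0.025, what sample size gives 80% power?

n = 80

For a one-sample z-test, n = ((z_α + z_β)·σ/δ)².
z_α = 1.960 (one-sided α = 0.025); z_β = 0.842 (power 80% → β = 0.2).
n = (2.802 × 19.5 / 6.11)² = 79.97
Round up: n = 80.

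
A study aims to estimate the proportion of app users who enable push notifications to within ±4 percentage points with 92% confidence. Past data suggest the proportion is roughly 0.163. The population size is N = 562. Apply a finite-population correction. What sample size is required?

For a proportion with margin E = 0.04 at 92% confidence, z = 1.751.
n = p̂(1−p̂)(z/E)² = 0.163 × 0.837 × (1.751/0.04)² = 261.44 — call this n₀.
Finite-population correction with N = 562: n = n₀ / (1 + (n₀−1)/N) = 261.44 / 1.463 = 178.70
Round up: n = 179.

179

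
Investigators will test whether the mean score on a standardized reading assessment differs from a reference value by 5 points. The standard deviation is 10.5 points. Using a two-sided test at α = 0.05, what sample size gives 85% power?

40

For a one-sample z-test, n = ((z_{α/2} + z_β)·σ/δ)².
z_{α/2} = 1.960 (two-sided α = 0.05); z_β = 1.036 (power 85% → β = 0.15).
n = (2.996 × 10.5 / 5)² = 39.58
Round up: n = 40.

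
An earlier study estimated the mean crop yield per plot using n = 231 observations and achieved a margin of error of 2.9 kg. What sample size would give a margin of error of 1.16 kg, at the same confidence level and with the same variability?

1444

Margin of error scales as 1/√n, so n₂ = n₁·(E₁/E₂)².
n₂ = 231 × (2.9/1.16)² = 231 × 6.25 = 1443.75
Round up: n₂ = 1444.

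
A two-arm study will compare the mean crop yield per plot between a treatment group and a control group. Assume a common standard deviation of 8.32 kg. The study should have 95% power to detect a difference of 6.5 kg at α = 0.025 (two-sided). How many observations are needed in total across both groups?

For two equal groups, n per group = 2·((z_{α/2} + z_β)·σ/δ)².
z_{α/2} = 2.241; z_β = 1.645 (power 95%).
n = 2 × (3.886 × 8.32 / 6.5)² = 2 × 24.74 = 49.48
Round up: n = 50 per group.
Total across both groups: 2 × 50 = 100.

100 total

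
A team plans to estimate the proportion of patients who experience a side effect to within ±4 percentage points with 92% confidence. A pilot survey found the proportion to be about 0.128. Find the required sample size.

n = 214

For a proportion with margin E = 0.04 at 92% confidence, z = 1.751.
n = p̂(1−p̂)(z/E)² = 0.128 × 0.872 × (1.751/0.04)² = 213.88
Round up: n = 214.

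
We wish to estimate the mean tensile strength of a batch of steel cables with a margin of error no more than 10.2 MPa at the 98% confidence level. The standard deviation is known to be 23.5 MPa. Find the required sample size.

For a mean, the margin of error is E = z·σ/√n, so n = (zσ/E)².
At 98% confidence, z = 2.326.
n = (2.326 × 23.5 / 10.2)² = 28.72
Round up: n = 29.

29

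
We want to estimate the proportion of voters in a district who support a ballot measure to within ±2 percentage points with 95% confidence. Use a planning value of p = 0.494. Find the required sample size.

For a proportion with margin E = 0.02 at 95% confidence, z = 1.960.
n = p̂(1−p̂)(z/E)² = 0.494 × 0.506 × (1.960/0.02)² = 2400.65
Round up: n = 2401.

2401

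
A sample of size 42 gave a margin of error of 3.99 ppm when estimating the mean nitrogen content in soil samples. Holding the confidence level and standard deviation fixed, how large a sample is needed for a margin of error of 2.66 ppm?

n = 95

Margin of error scales as 1/√n, so n₂ = n₁·(E₁/E₂)².
n₂ = 42 × (3.99/2.66)² = 42 × 2.25 = 94.50
Round up: n₂ = 95.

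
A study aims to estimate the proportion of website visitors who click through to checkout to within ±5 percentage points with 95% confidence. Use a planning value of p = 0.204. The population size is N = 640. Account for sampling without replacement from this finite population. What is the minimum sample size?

For a proportion with margin E = 0.05 at 95% confidence, z = 1.960.
n = p̂(1−p̂)(z/E)² = 0.204 × 0.796 × (1.960/0.05)² = 249.53 — call this n₀.
Finite-population correction with N = 640: n = n₀ / (1 + (n₀−1)/N) = 249.53 / 1.388 = 179.78
Round up: n = 180.

180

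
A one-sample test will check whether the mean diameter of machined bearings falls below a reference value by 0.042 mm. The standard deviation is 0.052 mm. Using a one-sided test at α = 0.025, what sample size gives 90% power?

n = 17

For a one-sample z-test, n = ((z_α + z_β)·σ/δ)².
z_α = 1.960 (one-sided α = 0.025); z_β = 1.282 (power 90% → β = 0.1).
n = (3.242 × 0.052 / 0.042)² = 16.11
Round up: n = 17.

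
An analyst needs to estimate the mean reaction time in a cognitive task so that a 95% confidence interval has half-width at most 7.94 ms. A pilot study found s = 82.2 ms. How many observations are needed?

For a mean, the margin of error is E = z·σ/√n, so n = (zσ/E)².
At 95% confidence, z = 1.960.
n = (1.960 × 82.2 / 7.94)² = 411.73
Round up: n = 412.

n = 412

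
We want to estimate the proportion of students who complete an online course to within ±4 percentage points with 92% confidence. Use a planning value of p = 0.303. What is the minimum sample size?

n = 405

For a proportion with margin E = 0.04 at 92% confidence, z = 1.751.
n = p̂(1−p̂)(z/E)² = 0.303 × 0.697 × (1.751/0.04)² = 404.69
Round up: n = 405.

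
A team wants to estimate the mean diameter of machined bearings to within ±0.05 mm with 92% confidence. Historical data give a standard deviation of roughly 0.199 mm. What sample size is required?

For a mean, the margin of error is E = z·σ/√n, so n = (zσ/E)².
At 92% confidence, z = 1.751.
n = (1.751 × 0.199 / 0.05)² = 48.57
Round up: n = 49.

49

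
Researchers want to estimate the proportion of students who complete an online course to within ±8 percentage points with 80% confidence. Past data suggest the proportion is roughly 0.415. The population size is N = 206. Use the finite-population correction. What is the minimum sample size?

49

For a proportion with margin E = 0.08 at 80% confidence, z = 1.282.
n = p̂(1−p̂)(z/E)² = 0.415 × 0.585 × (1.282/0.08)² = 62.34 — call this n₀.
Finite-population correction with N = 206: n = n₀ / (1 + (n₀−1)/N) = 62.34 / 1.298 = 48.03
Round up: n = 49.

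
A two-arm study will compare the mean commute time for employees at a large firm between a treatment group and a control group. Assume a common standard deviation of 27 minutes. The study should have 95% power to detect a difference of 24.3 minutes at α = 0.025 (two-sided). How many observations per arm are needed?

For two equal groups, n per group = 2·((z_{α/2} + z_β)·σ/δ)².
z_{α/2} = 2.241; z_β = 1.645 (power 95%).
n = 2 × (3.886 × 27 / 24.3)² = 2 × 18.64 = 37.28
Round up: n = 38 per group.

38 per group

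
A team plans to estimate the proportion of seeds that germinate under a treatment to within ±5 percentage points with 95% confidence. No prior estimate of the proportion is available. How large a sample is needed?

For a proportion with margin E = 0.05 at 95% confidence, z = 1.960.
With no prior estimate, use p = 0.5, which maximizes p(1−p) at 0.25.
n = 0.25 × (z/E)² = 0.25 × (1.960/0.05)² = 384.16
Round up: n = 385.

385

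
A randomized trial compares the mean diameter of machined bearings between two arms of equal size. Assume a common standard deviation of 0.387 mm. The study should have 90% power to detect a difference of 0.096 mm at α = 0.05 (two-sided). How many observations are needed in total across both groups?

684 total

For two equal groups, n per group = 2·((z_{α/2} + z_β)·σ/δ)².
z_{α/2} = 1.960; z_β = 1.282 (power 90%).
n = 2 × (3.242 × 0.387 / 0.096)² = 2 × 170.81 = 341.62
Round up: n = 342 per group.
Total across both groups: 2 × 342 = 684.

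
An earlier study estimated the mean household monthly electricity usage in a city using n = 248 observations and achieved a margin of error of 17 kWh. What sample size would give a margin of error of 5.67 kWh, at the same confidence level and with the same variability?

Margin of error scales as 1/√n, so n₂ = n₁·(E₁/E₂)².
n₂ = 248 × (17/5.67)² = 248 × 8.989 = 2229.27
Round up: n₂ = 2230.

n = 2230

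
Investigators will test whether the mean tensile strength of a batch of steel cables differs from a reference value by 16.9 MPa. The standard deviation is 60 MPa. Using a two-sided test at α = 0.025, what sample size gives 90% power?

157

For a one-sample z-test, n = ((z_{α/2} + z_β)·σ/δ)².
z_{α/2} = 2.241 (two-sided α = 0.025); z_β = 1.282 (power 90% → β = 0.1).
n = (3.523 × 60 / 16.9)² = 156.44
Round up: n = 157.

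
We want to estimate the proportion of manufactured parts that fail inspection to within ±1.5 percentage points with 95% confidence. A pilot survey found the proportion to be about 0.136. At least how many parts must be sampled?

2007

For a proportion with margin E = 0.015 at 95% confidence, z = 1.960.
n = p̂(1−p̂)(z/E)² = 0.136 × 0.864 × (1.960/0.015)² = 2006.24
Round up: n = 2007.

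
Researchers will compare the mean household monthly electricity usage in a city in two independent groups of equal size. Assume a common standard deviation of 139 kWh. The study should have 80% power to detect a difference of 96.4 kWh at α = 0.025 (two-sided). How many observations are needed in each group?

40 per group

For two equal groups, n per group = 2·((z_{α/2} + z_β)·σ/δ)².
z_{α/2} = 2.241; z_β = 0.842 (power 80%).
n = 2 × (3.083 × 139 / 96.4)² = 2 × 19.76 = 39.52
Round up: n = 40 per group.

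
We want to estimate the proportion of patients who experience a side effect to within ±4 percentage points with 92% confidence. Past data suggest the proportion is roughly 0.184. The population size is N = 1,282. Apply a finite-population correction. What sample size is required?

For a proportion with margin E = 0.04 at 92% confidence, z = 1.751.
n = p̂(1−p̂)(z/E)² = 0.184 × 0.816 × (1.751/0.04)² = 287.71 — call this n₀.
Finite-population correction with N = 1,282: n = n₀ / (1 + (n₀−1)/N) = 287.71 / 1.224 = 235.06
Round up: n = 236.

236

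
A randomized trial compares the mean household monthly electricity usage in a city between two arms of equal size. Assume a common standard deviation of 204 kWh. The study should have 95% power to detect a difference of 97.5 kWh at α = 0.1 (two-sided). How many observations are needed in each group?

95 per group

For two equal groups, n per group = 2·((z_{α/2} + z_β)·σ/δ)².
z_{α/2} = 1.645; z_β = 1.645 (power 95%).
n = 2 × (3.290 × 204 / 97.5)² = 2 × 47.39 = 94.78
Round up: n = 95 per group.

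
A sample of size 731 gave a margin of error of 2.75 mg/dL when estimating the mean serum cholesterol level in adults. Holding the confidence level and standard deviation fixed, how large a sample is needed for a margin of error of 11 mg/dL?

Margin of error scales as 1/√n, so n₂ = n₁·(E₁/E₂)².
n₂ = 731 × (2.75/11)² = 731 × 0.0625 = 45.69
Round up: n₂ = 46.

n = 46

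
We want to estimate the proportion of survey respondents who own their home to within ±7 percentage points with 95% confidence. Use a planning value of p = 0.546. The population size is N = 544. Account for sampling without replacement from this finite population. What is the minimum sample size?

144

For a proportion with margin E = 0.07 at 95% confidence, z = 1.960.
n = p̂(1−p̂)(z/E)² = 0.546 × 0.454 × (1.960/0.07)² = 194.34 — call this n₀.
Finite-population correction with N = 544: n = n₀ / (1 + (n₀−1)/N) = 194.34 / 1.355 = 143.42
Round up: n = 144.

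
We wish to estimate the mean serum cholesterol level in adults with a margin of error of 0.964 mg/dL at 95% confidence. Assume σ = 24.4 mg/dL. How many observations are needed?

2462

For a mean, the margin of error is E = z·σ/√n, so n = (zσ/E)².
At 95% confidence, z = 1.960.
n = (1.960 × 24.4 / 0.964)² = 2461.15
Round up: n = 2462.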